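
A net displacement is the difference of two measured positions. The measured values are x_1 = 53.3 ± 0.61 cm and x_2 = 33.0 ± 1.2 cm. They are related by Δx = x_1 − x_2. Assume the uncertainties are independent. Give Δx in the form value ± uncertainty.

Each term contributes (cᵢ δxᵢ)² to (δΔx)²:
  (δx_1)² = 0.372;  (δx_2)² = 1.44
δΔx = √(1.81) = 1.35 cm
Δx = 20.3 cm.

20.3 ± 1.35 cm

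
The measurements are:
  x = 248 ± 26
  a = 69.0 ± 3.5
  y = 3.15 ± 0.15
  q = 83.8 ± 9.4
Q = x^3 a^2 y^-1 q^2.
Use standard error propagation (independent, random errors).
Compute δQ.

6.51e+13

Since Q is a product/quotient, work with relative uncertainties:
  (3·δx/x)² = (3×0.105)² = 0.0989;  (2·δa/a)² = (2×0.0507)² = 0.0103;  (-1·δy/y)² = (-1×0.0476)² = 0.00227;  (2·δq/q)² = (2×0.112)² = 0.0503
δQ/Q = √(0.162) = 0.402
Q = 1.62e+14, so δQ = 0.402 × 1.62e+14 = 6.51e+13.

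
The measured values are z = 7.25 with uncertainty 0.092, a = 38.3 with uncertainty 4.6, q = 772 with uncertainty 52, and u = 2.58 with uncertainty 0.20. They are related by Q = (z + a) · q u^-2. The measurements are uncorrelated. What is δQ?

1040

Let w = z + a = 45.5. δw = √(δz² + δa²) = √(0.00846 + 21.2) = 4.60, so δw/w = 0.101.
Q is then a monomial in w, q, u:
δQ/Q = √((δw/w)² + (1·δq/q)² + (-2·δu/u)²) = √(0.0102 + 0.00454 + 0.0240) = 0.197
Q = 5280, so δQ = 0.197 × 5280 = 1040.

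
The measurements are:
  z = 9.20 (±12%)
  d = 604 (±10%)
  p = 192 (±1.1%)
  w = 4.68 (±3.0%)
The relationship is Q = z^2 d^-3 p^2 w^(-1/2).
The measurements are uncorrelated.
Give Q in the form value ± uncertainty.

Products/powers → add relative errors in quadrature, weighted by exponent:
  (2·δz/z)² = (2×0.120)² = 0.0576;  (-3·δd/d)² = (-3×0.100)² = 0.0900;  (2·δp/p)² = (2×0.0110)² = 0.000484;  (−½·δw/w)² = (-0.5×0.0300)² = 0.000225
δQ/Q = √(0.148) = 0.385
Q = 0.00655, so δQ = 0.385 × 0.00655 = 0.00252.

0.00655 ± 0.00252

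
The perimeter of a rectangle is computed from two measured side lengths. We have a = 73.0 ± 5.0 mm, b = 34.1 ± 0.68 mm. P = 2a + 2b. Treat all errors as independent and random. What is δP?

10.1 mm

P is a linear combination, so absolute uncertainties add in quadrature:
  (2·δa)² = 100;  (2·δb)² = 1.85
δP = √(102) = 10.1 mm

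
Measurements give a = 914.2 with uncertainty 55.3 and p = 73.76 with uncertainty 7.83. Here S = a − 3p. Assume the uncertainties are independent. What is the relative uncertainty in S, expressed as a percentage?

Sums and differences: (δS)² = Σ (cᵢ δxᵢ)².
  (δa)² = 3060;  (3·δp)² = 552
δS = √(3610) = 60.1
S = 692.9, so δS/S = 60.1/692.9 = 0.0867.

8.67%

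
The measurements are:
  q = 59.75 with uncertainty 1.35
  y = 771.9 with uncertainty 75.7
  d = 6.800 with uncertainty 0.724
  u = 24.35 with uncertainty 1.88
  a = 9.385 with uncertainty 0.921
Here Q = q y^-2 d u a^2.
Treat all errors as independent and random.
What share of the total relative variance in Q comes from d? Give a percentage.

(δQ/Q)² = (1·δq/q)² + (-2·δy/y)² + (1·δd/d)² + (1·δu/u)² + (2·δa/a)²
  q term: (1×0.0226)² = 0.000510
  y term: (-2×0.0981)² = 0.0385
  d term: (1×0.106)² = 0.0113
  u term: (1×0.0772)² = 0.00596
  a term: (2×0.0981)² = 0.0385
Total = 0.0948. Share from d = 0.0113/0.0948 = 0.120.

12.0%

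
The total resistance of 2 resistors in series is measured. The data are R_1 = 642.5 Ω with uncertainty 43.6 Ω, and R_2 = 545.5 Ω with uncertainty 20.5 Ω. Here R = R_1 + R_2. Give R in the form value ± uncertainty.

1188 ± 48.2 Ω

Sums and differences: (δR)² = Σ (cᵢ δxᵢ)².
  (δR_1)² = 1900;  (δR_2)² = 420
δR = √(2320) = 48.2 Ω
R = 1188 Ω.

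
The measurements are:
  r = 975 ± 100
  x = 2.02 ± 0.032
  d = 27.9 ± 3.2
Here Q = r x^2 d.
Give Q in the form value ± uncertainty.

For a monomial Q ∝ r, x^2, d, fractional errors add in quadrature:
  (1·δr/r)² = (1×0.103)² = 0.0105;  (2·δx/x)² = (2×0.0158)² = 0.00100;  (1·δd/d)² = (1×0.115)² = 0.0132
δQ/Q = √(0.0247) = 0.157
Q = 1.11e+05, so δQ = 0.157 × 1.11e+05 = 17400.

(1.11 ± 0.174) × 10^5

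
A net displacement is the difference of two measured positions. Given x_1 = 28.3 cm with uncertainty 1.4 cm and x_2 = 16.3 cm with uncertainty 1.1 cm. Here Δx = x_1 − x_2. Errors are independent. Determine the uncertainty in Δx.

1.78 cm

Sums and differences: (δΔx)² = Σ (cᵢ δxᵢ)².
  (δx_1)² = 1.96;  (δx_2)² = 1.21
δΔx = √(3.17) = 1.78 cm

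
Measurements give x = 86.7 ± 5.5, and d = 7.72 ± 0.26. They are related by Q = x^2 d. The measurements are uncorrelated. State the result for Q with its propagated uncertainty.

Products/powers → add relative errors in quadrature, weighted by exponent:
  (2·δx/x)² = (2×0.0634)² = 0.0161;  (1·δd/d)² = (1×0.0337)² = 0.00113
δQ/Q = √(0.0172) = 0.131
Q = 58000, so δQ = 0.131 × 58000 = 7620.

58000 ± 7620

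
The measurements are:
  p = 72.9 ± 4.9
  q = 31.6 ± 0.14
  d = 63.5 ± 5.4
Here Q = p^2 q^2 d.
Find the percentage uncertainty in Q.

Relative error in a monomial: (δQ/Q)² = Σ (nᵢ · δxᵢ/xᵢ)².
  (2·δp/p)² = (2×0.0672)² = 0.0181;  (2·δq/q)² = (2×0.00443)² = 7.85e-05;  (1·δd/d)² = (1×0.0850)² = 0.00723
δQ/Q = √(0.0254) = 0.159

15.9%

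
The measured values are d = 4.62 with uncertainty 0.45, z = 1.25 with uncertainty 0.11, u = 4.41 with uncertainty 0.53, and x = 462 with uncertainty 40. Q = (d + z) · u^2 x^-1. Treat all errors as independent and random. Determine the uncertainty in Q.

0.0661

Let w = d + z = 5.87. δw = √(δd² + δz²) = √(0.203 + 0.0121) = 0.463, so δw/w = 0.0789.
Q is then a monomial in w, u, x:
δQ/Q = √((δw/w)² + (2·δu/u)² + (-1·δx/x)²) = √(0.00623 + 0.0578 + 0.00750) = 0.267
Q = 0.247, so δQ = 0.267 × 0.247 = 0.0661.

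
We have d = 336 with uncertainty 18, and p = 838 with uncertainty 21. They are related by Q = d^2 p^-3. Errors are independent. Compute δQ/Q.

0.131

Q is a product of powers, so relative uncertainties combine in quadrature:
  (2·δd/d)² = (2×0.0536)² = 0.0115;  (-3·δp/p)² = (-3×0.0251)² = 0.00565
δQ/Q = √(0.0171) = 0.131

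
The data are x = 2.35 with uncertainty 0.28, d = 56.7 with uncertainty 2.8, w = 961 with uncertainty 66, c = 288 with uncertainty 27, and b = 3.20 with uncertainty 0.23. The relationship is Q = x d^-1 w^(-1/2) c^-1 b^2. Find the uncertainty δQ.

Products/powers → add relative errors in quadrature, weighted by exponent:
  (1·δx/x)² = (1×0.119)² = 0.0142;  (-1·δd/d)² = (-1×0.0494)² = 0.00244;  (−½·δw/w)² = (-0.5×0.0687)² = 0.00118;  (-1·δc/c)² = (-1×0.0938)² = 0.00879;  (2·δb/b)² = (2×0.0719)² = 0.0207
δQ/Q = √(0.0473) = 0.217
Q = 4.75e-05, so δQ = 0.217 × 4.75e-05 = 1.03e-05.

1.03e-05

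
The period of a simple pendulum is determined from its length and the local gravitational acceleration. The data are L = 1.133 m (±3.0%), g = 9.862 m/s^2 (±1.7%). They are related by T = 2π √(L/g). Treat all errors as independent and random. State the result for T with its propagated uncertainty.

2.130 ± 0.0367 s

T is a product of powers, so relative uncertainties combine in quadrature:
  (½·δL/L)² = (0.5×0.0300)² = 0.000225;  (−½·δg/g)² = (-0.5×0.0170)² = 7.23e-05
δT/T = √(0.000297) = 0.0172
T = 2.130 s, so δT = 0.0172 × 2.130 = 0.0367 s.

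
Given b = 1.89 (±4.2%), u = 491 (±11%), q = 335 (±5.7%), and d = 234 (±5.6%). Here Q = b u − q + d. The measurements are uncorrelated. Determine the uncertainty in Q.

Let p = b·u = 928. δp/p = √((1·δb/b)² + (1·δu/u)²) = √(0.00176 + 0.0121) = 0.118, so δp = 109.
Q = p − q + d: δQ = √(δp² + δq² + δd²) = √(11900 + 365 + 172) = 112

112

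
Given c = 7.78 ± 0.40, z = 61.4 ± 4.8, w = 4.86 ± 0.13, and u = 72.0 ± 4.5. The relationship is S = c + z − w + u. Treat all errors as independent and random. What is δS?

Sums and differences: (δS)² = Σ (cᵢ δxᵢ)².
  (δc)² = 0.160;  (δz)² = 23.0;  (δw)² = 0.0169;  (δu)² = 20.2
δS = √(43.5) = 6.59

6.59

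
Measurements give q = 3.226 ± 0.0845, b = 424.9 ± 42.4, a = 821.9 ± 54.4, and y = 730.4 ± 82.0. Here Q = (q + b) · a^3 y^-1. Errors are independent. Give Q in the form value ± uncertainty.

Let u = q + b = 428.1. δu = √(δq² + δb²) = √(0.00714 + 1800) = 42.4, so δu/u = 0.0990.
Q is then a monomial in u, a, y:
δQ/Q = √((δu/u)² + (3·δa/a)² + (-1·δy/y)²) = √(0.00981 + 0.0394 + 0.0126) = 0.249
Q = 3.254e+08, so δQ = 0.249 × 3.254e+08 = 8.09e+07.

(3.254 ± 0.809) × 10^8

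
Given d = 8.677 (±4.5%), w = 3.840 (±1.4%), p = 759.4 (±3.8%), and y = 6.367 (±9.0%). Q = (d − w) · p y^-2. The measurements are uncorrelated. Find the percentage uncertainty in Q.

Let u = d − w = 4.837. δu = √(δd² + δw²) = √(0.152 + 0.00289) = 0.394, so δu/u = 0.0815.
Q is then a monomial in u, p, y:
δQ/Q = √((δu/u)² + (1·δp/p)² + (-2·δy/y)²) = √(0.00664 + 0.00144 + 0.0324) = 0.201

20.1%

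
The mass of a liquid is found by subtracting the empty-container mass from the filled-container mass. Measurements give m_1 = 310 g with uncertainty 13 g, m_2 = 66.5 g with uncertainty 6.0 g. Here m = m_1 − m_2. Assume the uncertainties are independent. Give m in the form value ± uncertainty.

244 ± 14.3 g

Absolute uncertainties add in quadrature for a linear combination:
  (δm_1)² = 169;  (δm_2)² = 36.0
δm = √(205) = 14.3 g
m = 244 g.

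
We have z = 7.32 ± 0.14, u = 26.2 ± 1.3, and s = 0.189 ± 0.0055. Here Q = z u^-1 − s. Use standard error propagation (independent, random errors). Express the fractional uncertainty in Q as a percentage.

17.5%

Let p = z·u^-1 = 0.279. δp/p = √((1·δz/z)² + (-1·δu/u)²) = √(0.000366 + 0.00246) = 0.0532, so δp = 0.0149.
Q = p − s: δQ = √(δp² + δs²) = √(0.000221 + 3.02e-05) = 0.0158
Q = 0.0904, so δQ/Q = 0.0158/0.0904 = 0.175.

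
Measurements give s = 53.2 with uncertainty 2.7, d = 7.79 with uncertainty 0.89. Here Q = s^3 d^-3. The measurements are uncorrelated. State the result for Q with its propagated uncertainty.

Q is a product of powers, so relative uncertainties combine in quadrature:
  (3·δs/s)² = (3×0.0508)² = 0.0232;  (-3·δd/d)² = (-3×0.114)² = 0.117
δQ/Q = √(0.141) = 0.375
Q = 319, so δQ = 0.375 × 319 = 119.

319 ± 119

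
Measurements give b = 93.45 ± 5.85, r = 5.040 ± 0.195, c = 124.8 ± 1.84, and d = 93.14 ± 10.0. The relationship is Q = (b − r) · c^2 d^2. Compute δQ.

2.71e+09

Let u = b − r = 88.41. δu = √(δb² + δr²) = √(34.2 + 0.0380) = 5.85, so δu/u = 0.0662.
Q is then a monomial in u, c, d:
δQ/Q = √((δu/u)² + (2·δc/c)² + (2·δd/d)²) = √(0.00438 + 0.000869 + 0.0461) = 0.227
Q = 1.195e+10, so δQ = 0.227 × 1.195e+10 = 2.71e+09.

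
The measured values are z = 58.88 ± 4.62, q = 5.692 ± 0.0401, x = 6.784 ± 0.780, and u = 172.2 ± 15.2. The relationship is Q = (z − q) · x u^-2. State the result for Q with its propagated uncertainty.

Let w = z − q = 53.19. δw = √(δz² + δq²) = √(21.3 + 0.00161) = 4.62, so δw/w = 0.0869.
Q is then a monomial in w, x, u:
δQ/Q = √((δw/w)² + (1·δx/x)² + (-2·δu/u)²) = √(0.00755 + 0.0132 + 0.0312) = 0.228
Q = 0.01217, so δQ = 0.228 × 0.01217 = 0.00277.

0.01217 ± 0.00277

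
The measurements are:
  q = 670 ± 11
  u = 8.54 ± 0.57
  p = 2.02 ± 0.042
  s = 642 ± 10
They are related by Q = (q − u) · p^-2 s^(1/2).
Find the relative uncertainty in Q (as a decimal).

0.0455

Let w = q − u = 661. δw = √(δq² + δu²) = √(121 + 0.325) = 11.0, so δw/w = 0.0167.
Q is then a monomial in w, p, s:
δQ/Q = √((δw/w)² + (-2·δp/p)² + (½·δs/s)²) = √(0.000277 + 0.00173 + 6.07e-05) = 0.0455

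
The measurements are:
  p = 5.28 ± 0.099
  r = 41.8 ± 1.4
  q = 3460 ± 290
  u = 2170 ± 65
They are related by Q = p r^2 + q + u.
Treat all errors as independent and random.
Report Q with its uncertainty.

14900 ± 707

Let w = p·r^2 = 9230. δw/w = √((1·δp/p)² + (2·δr/r)²) = √(0.000352 + 0.00449) = 0.0696, so δw = 642.
Q = w + q + u: δQ = √(δw² + δq² + δu²) = √(4.12e+05 + 84100 + 4220) = 707
Q = 14900.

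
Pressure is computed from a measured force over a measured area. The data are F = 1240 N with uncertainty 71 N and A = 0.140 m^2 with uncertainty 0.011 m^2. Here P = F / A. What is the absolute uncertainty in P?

861 Pa

Each factor contributes (exponent × relative error)² to (δP/P)²:
  (1·δF/F)² = (1×0.0573)² = 0.00328;  (-1·δA/A)² = (-1×0.0786)² = 0.00617
δP/P = √(0.00945) = 0.0972
P = 8860 Pa, so δP = 0.0972 × 8860 = 861 Pa.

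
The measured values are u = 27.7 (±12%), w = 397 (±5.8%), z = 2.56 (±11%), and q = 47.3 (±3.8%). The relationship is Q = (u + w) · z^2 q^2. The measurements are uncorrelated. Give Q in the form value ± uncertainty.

Let h = u + w = 425. δh = √(δu² + δw²) = √(11.0 + 530) = 23.3, so δh/h = 0.0548.
Q is then a monomial in h, z, q:
δQ/Q = √((δh/h)² + (2·δz/z)² + (2·δq/q)²) = √(0.00300 + 0.0484 + 0.00578) = 0.239
Q = 6.23e+06, so δQ = 0.239 × 6.23e+06 = 1.49e+06.

(6.23 ± 1.49) × 10^6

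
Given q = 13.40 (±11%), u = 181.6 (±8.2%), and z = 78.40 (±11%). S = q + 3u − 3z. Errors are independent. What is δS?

For a sum/difference, combine absolute errors in quadrature:
  (δq)² = 2.17;  (3·δu)² = 2000;  (3·δz)² = 669
δS = √(2670) = 51.6

51.6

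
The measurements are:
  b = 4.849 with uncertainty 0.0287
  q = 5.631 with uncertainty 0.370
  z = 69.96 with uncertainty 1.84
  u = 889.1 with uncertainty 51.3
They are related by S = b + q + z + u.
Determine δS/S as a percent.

5.29%

For a sum/difference, combine absolute errors in quadrature:
  (δb)² = 0.000824;  (δq)² = 0.137;  (δz)² = 3.39;  (δu)² = 2630
δS = √(2640) = 51.3
S = 969.5, so δS/S = 51.3/969.5 = 0.0529.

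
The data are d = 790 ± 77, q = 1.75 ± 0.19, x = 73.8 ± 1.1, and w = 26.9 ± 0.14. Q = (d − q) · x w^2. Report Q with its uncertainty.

(4.21 ± 0.418) × 10^7

Let u = d − q = 788. δu = √(δd² + δq²) = √(5930 + 0.0361) = 77.0, so δu/u = 0.0977.
Q is then a monomial in u, x, w:
δQ/Q = √((δu/u)² + (1·δx/x)² + (2·δw/w)²) = √(0.00954 + 0.000222 + 0.000108) = 0.0994
Q = 4.21e+07, so δQ = 0.0994 × 4.21e+07 = 4.18e+06.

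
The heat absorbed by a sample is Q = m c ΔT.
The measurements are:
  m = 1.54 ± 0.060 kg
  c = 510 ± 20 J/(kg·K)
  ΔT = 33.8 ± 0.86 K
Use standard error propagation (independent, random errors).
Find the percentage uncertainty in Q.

For a monomial Q ∝ m, c, ΔT, fractional errors add in quadrature:
  (1·δm/m)² = (1×0.0390)² = 0.00152;  (1·δc/c)² = (1×0.0392)² = 0.00154;  (1·δΔT/ΔT)² = (1×0.0254)² = 0.000647
δQ/Q = √(0.00370) = 0.0609

6.09%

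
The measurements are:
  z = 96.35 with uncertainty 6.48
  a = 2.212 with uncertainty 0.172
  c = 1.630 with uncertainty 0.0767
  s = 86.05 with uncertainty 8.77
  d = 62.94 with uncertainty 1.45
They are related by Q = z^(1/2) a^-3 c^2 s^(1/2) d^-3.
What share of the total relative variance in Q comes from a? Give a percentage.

(δQ/Q)² = (½·δz/z)² + (-3·δa/a)² + (2·δc/c)² + (½·δs/s)² + (-3·δd/d)²
  z term: (0.5×0.0673)² = 0.00113
  a term: (-3×0.0778)² = 0.0544
  c term: (2×0.0471)² = 0.00886
  s term: (0.5×0.102)² = 0.00260
  d term: (-3×0.0230)² = 0.00478
Total = 0.0718. Share from a = 0.0544/0.0718 = 0.758.

75.8%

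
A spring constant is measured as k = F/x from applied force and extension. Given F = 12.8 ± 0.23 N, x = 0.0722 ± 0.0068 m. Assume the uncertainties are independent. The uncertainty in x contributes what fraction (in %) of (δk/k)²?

96.5%

(δk/k)² = (1·δF/F)² + (-1·δx/x)²
  F term: (1×0.0180)² = 0.000323
  x term: (-1×0.0942)² = 0.00887
Total = 0.00919. Share from x = 0.00887/0.00919 = 0.965.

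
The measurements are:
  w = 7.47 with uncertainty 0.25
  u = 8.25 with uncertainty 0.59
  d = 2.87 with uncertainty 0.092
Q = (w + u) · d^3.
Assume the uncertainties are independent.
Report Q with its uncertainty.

372 ± 38.8

Let h = w + u = 15.7. δh = √(δw² + δu²) = √(0.0625 + 0.348) = 0.641, so δh/h = 0.0408.
Q is then a monomial in h, d:
δQ/Q = √((δh/h)² + (3·δd/d)²) = √(0.00166 + 0.00925) = 0.104
Q = 372, so δQ = 0.104 × 372 = 38.8.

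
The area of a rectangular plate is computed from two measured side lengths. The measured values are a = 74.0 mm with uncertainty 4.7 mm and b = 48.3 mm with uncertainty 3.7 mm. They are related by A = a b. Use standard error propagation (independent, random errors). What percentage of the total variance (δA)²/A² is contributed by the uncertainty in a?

(δA/A)² = (1·δa/a)² + (1·δb/b)²
  a term: (1×0.0635)² = 0.00403
  b term: (1×0.0766)² = 0.00587
Total = 0.00990. Share from a = 0.00403/0.00990 = 0.407.

40.7%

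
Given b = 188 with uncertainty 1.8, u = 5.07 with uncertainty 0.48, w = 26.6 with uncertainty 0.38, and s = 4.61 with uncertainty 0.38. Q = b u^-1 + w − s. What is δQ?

Let p = b·u^-1 = 37.1. δp/p = √((1·δb/b)² + (-1·δu/u)²) = √(9.17e-05 + 0.00896) = 0.0952, so δp = 3.53.
Q = p + w − s: δQ = √(δp² + δw² + δs²) = √(12.5 + 0.144 + 0.144) = 3.57

3.57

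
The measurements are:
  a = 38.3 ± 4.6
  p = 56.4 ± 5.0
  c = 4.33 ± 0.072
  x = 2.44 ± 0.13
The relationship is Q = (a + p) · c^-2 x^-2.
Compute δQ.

Let u = a + p = 94.7. δu = √(δa² + δp²) = √(21.2 + 25.0) = 6.79, so δu/u = 0.0717.
Q is then a monomial in u, c, x:
δQ/Q = √((δu/u)² + (-2·δc/c)² + (-2·δx/x)²) = √(0.00515 + 0.00111 + 0.0114) = 0.133
Q = 0.848, so δQ = 0.133 × 0.848 = 0.113.

0.113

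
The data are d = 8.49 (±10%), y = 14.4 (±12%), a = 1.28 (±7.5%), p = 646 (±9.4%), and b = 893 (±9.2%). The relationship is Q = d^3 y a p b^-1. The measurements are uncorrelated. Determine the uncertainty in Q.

2910

For a monomial Q ∝ d^3, y, a, p, b^-1, fractional errors add in quadrature:
  (3·δd/d)² = (3×0.100)² = 0.0900;  (1·δy/y)² = (1×0.120)² = 0.0144;  (1·δa/a)² = (1×0.0750)² = 0.00562;  (1·δp/p)² = (1×0.0940)² = 0.00884;  (-1·δb/b)² = (-1×0.0920)² = 0.00846
δQ/Q = √(0.127) = 0.357
Q = 8160, so δQ = 0.357 × 8160 = 2910.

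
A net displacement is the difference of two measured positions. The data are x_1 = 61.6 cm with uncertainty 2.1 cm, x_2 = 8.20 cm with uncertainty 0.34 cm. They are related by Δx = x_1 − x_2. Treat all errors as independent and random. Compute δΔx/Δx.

0.0398

Δx is a linear combination, so absolute uncertainties add in quadrature:
  (δx_1)² = 4.41;  (δx_2)² = 0.116
δΔx = √(4.53) = 2.13 cm
Δx = 53.4 cm, so δΔx/Δx = 2.13/53.4 = 0.0398.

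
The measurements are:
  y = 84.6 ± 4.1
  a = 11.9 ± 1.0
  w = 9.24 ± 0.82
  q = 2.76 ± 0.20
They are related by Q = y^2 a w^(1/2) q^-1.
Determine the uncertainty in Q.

Relative error in a monomial: (δQ/Q)² = Σ (nᵢ · δxᵢ/xᵢ)².
  (2·δy/y)² = (2×0.0485)² = 0.00939;  (1·δa/a)² = (1×0.0840)² = 0.00706;  (½·δw/w)² = (0.5×0.0887)² = 0.00197;  (-1·δq/q)² = (-1×0.0725)² = 0.00525
δQ/Q = √(0.0237) = 0.154
Q = 93800, so δQ = 0.154 × 93800 = 14400.

14400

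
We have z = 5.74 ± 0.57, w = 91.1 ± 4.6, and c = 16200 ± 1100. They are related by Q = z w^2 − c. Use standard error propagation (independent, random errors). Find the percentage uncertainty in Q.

21.7%

Let p = z·w^2 = 47600. δp/p = √((1·δz/z)² + (2·δw/w)²) = √(0.00986 + 0.0102) = 0.142, so δp = 6750.
Q = p − c: δQ = √(δp² + δc²) = √(4.55e+07 + 1.21e+06) = 6840
Q = 31400, so δQ/Q = 6840/31400 = 0.217.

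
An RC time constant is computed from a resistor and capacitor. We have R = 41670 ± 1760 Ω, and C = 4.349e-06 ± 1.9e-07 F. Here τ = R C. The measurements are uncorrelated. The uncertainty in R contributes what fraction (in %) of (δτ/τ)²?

(δτ/τ)² = (1·δR/R)² + (1·δC/C)²
  R term: (1×0.0422)² = 0.00178
  C term: (1×0.0437)² = 0.00191
Total = 0.00369. Share from R = 0.00178/0.00369 = 0.483.

48.3%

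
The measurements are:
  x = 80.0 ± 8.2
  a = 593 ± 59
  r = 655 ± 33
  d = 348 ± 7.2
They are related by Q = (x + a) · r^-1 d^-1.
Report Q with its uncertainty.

0.00295 ± 0.000307

Let u = x + a = 673. δu = √(δx² + δa²) = √(67.2 + 3480) = 59.6, so δu/u = 0.0885.
Q is then a monomial in u, r, d:
δQ/Q = √((δu/u)² + (-1·δr/r)² + (-1·δd/d)²) = √(0.00783 + 0.00254 + 0.000428) = 0.104
Q = 0.00295, so δQ = 0.104 × 0.00295 = 0.000307.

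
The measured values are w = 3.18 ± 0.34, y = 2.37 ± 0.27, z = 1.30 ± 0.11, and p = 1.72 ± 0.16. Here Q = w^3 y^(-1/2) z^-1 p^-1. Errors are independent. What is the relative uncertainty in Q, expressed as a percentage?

34.9%

Q is a product of powers, so relative uncertainties combine in quadrature:
  (3·δw/w)² = (3×0.107)² = 0.103;  (−½·δy/y)² = (-0.5×0.114)² = 0.00324;  (-1·δz/z)² = (-1×0.0846)² = 0.00716;  (-1·δp/p)² = (-1×0.0930)² = 0.00865
δQ/Q = √(0.122) = 0.349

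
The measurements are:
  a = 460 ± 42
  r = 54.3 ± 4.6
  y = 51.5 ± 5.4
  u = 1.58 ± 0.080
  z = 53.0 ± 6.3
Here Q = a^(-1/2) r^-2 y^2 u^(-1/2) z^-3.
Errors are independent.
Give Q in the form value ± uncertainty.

Each factor contributes (exponent × relative error)² to (δQ/Q)²:
  (−½·δa/a)² = (-0.5×0.0913)² = 0.00208;  (-2·δr/r)² = (-2×0.0847)² = 0.0287;  (2·δy/y)² = (2×0.105)² = 0.0440;  (−½·δu/u)² = (-0.5×0.0506)² = 0.000641;  (-3·δz/z)² = (-3×0.119)² = 0.127
δQ/Q = √(0.203) = 0.450
Q = 2.24e-07, so δQ = 0.450 × 2.24e-07 = 1.01e-07.

(2.24 ± 1.01) × 10^-7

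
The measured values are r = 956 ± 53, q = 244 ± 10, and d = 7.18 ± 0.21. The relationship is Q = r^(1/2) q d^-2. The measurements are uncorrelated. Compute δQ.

For a monomial Q ∝ r^(1/2), q, d^-2, fractional errors add in quadrature:
  (½·δr/r)² = (0.5×0.0554)² = 0.000768;  (1·δq/q)² = (1×0.0410)² = 0.00168;  (-2·δd/d)² = (-2×0.0292)² = 0.00342
δQ/Q = √(0.00587) = 0.0766
Q = 146, so δQ = 0.0766 × 146 = 11.2.

11.2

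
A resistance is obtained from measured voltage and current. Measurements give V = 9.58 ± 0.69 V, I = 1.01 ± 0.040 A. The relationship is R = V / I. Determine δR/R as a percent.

R is a product of powers, so relative uncertainties combine in quadrature:
  (1·δV/V)² = (1×0.0720)² = 0.00519;  (-1·δI/I)² = (-1×0.0396)² = 0.00157
δR/R = √(0.00676) = 0.0822

8.22%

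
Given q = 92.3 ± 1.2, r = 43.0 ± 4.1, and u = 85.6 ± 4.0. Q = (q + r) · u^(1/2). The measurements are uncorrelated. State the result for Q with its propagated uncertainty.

Let w = q + r = 135. δw = √(δq² + δr²) = √(1.44 + 16.8) = 4.27, so δw/w = 0.0316.
Q is then a monomial in w, u:
δQ/Q = √((δw/w)² + (½·δu/u)²) = √(0.000997 + 0.000546) = 0.0393
Q = 1250, so δQ = 0.0393 × 1250 = 49.2.

1250 ± 49.2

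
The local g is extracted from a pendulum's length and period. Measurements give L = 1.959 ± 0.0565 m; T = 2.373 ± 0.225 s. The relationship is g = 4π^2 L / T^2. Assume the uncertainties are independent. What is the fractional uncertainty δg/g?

0.192

For a monomial g ∝ L, T^-2, fractional errors add in quadrature:
  (1·δL/L)² = (1×0.0288)² = 0.000832;  (-2·δT/T)² = (-2×0.0948)² = 0.0360
δg/g = √(0.0368) = 0.192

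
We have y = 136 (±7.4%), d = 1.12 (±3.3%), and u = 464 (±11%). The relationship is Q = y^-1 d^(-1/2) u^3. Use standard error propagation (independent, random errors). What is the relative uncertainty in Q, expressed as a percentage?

33.9%

For a monomial Q ∝ y^-1, d^(-1/2), u^3, fractional errors add in quadrature:
  (-1·δy/y)² = (-1×0.0740)² = 0.00548;  (−½·δd/d)² = (-0.5×0.0330)² = 0.000272;  (3·δu/u)² = (3×0.110)² = 0.109
δQ/Q = √(0.115) = 0.339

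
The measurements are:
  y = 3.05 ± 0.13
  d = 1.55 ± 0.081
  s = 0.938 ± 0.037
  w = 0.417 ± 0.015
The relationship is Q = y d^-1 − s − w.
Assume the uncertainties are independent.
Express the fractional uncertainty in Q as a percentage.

Let p = y·d^-1 = 1.97. δp/p = √((1·δy/y)² + (-1·δd/d)²) = √(0.00182 + 0.00273) = 0.0674, so δp = 0.133.
Q = p − s − w: δQ = √(δp² + δs² + δw²) = √(0.0176 + 0.00137 + 0.000225) = 0.139
Q = 0.613, so δQ/Q = 0.139/0.613 = 0.226.

22.6%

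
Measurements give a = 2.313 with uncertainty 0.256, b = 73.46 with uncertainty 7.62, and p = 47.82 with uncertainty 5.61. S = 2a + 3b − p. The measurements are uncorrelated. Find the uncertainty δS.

For a sum/difference, combine absolute errors in quadrature:
  (2·δa)² = 0.262;  (3·δb)² = 523;  (δp)² = 31.5
δS = √(554) = 23.5

23.5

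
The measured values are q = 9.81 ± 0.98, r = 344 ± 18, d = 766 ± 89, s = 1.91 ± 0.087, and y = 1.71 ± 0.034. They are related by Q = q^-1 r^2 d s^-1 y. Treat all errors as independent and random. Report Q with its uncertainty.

Since Q is a product/quotient, work with relative uncertainties:
  (-1·δq/q)² = (-1×0.0999)² = 0.00998;  (2·δr/r)² = (2×0.0523)² = 0.0110;  (1·δd/d)² = (1×0.116)² = 0.0135;  (-1·δs/s)² = (-1×0.0455)² = 0.00207;  (1·δy/y)² = (1×0.0199)² = 0.000395
δQ/Q = √(0.0369) = 0.192
Q = 8.27e+06, so δQ = 0.192 × 8.27e+06 = 1.59e+06.

(8.27 ± 1.59) × 10^6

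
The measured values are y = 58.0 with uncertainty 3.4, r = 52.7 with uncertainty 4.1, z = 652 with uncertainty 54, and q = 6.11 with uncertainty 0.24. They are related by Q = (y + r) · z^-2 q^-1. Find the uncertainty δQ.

Let u = y + r = 111. δu = √(δy² + δr²) = √(11.6 + 16.8) = 5.33, so δu/u = 0.0481.
Q is then a monomial in u, z, q:
δQ/Q = √((δu/u)² + (-2·δz/z)² + (-1·δq/q)²) = √(0.00232 + 0.0274 + 0.00154) = 0.177
Q = 4.26e-05, so δQ = 0.177 × 4.26e-05 = 7.54e-06.

7.54e-06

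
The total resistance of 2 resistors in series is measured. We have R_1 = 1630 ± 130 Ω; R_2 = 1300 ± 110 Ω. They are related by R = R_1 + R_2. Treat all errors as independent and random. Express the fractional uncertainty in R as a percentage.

Each term contributes (cᵢ δxᵢ)² to (δR)²:
  (δR_1)² = 16900;  (δR_2)² = 12100
δR = √(29000) = 170 Ω
R = 2930 Ω, so δR/R = 170/2930 = 0.0581.

5.81%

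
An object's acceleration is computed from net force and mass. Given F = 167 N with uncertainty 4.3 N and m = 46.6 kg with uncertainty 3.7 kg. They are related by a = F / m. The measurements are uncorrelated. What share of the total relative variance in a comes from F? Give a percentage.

(δa/a)² = (1·δF/F)² + (-1·δm/m)²
  F term: (1×0.0257)² = 0.000663
  m term: (-1×0.0794)² = 0.00630
Total = 0.00697. Share from F = 0.000663/0.00697 = 0.0952.

9.52%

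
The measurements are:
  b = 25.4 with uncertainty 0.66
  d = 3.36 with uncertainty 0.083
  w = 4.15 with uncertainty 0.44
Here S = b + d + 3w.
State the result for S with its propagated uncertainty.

41.2 ± 1.48

Each term contributes (cᵢ δxᵢ)² to (δS)²:
  (δb)² = 0.436;  (δd)² = 0.00689;  (3·δw)² = 1.74
δS = √(2.18) = 1.48
S = 41.2.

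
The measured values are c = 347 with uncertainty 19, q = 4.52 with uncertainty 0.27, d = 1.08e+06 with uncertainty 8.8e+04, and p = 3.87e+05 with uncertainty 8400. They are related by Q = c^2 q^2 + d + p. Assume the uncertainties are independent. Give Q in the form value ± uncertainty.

(3.93 ± 0.408) × 10^6

Let w = c^2·q^2 = 2.46e+06. δw/w = √((2·δc/c)² + (2·δq/q)²) = √(0.0120 + 0.0143) = 0.162, so δw = 3.99e+05.
Q = w + d + p: δQ = √(δw² + δd² + δp²) = √(1.59e+11 + 7.74e+09 + 7.06e+07) = 4.08e+05
Q = 3.93e+06.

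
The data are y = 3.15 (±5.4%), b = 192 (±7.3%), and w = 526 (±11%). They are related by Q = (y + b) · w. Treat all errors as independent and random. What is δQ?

Let u = y + b = 195. δu = √(δy² + δb²) = √(0.0289 + 196) = 14.0, so δu/u = 0.0718.
Q is then a monomial in u, w:
δQ/Q = √((δu/u)² + (1·δw/w)²) = √(0.00516 + 0.0121) = 0.131
Q = 1.03e+05, so δQ = 0.131 × 1.03e+05 = 13500.

13500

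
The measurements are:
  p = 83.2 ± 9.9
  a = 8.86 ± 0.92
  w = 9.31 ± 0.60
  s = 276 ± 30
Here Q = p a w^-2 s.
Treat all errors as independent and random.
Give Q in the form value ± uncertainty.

2350 ± 542

Q is a product of powers, so relative uncertainties combine in quadrature:
  (1·δp/p)² = (1×0.119)² = 0.0142;  (1·δa/a)² = (1×0.104)² = 0.0108;  (-2·δw/w)² = (-2×0.0644)² = 0.0166;  (1·δs/s)² = (1×0.109)² = 0.0118
δQ/Q = √(0.0534) = 0.231
Q = 2350, so δQ = 0.231 × 2350 = 542.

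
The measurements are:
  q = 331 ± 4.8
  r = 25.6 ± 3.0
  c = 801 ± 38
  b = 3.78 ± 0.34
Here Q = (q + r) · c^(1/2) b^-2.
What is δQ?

129

Let u = q + r = 357. δu = √(δq² + δr²) = √(23.0 + 9.00) = 5.66, so δu/u = 0.0159.
Q is then a monomial in u, c, b:
δQ/Q = √((δu/u)² + (½·δc/c)² + (-2·δb/b)²) = √(0.000252 + 0.000563 + 0.0324) = 0.182
Q = 706, so δQ = 0.182 × 706 = 129.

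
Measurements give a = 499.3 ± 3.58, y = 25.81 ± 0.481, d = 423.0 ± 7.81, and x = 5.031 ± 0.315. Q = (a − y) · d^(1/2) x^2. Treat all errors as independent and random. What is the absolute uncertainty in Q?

Let u = a − y = 473.5. δu = √(δa² + δy²) = √(12.8 + 0.231) = 3.61, so δu/u = 0.00763.
Q is then a monomial in u, d, x:
δQ/Q = √((δu/u)² + (½·δd/d)² + (2·δx/x)²) = √(5.82e-05 + 8.52e-05 + 0.0157) = 0.126
Q = 246500, so δQ = 0.126 × 246500 = 31000.

31000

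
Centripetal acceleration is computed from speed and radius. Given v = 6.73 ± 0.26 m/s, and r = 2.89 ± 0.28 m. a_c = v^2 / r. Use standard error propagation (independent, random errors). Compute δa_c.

For a monomial a_c ∝ v^2, r^-1, fractional errors add in quadrature:
  (2·δv/v)² = (2×0.0386)² = 0.00597;  (-1·δr/r)² = (-1×0.0969)² = 0.00939
δa_c/a_c = √(0.0154) = 0.124
a_c = 15.7 m/s^2, so δa_c = 0.124 × 15.7 = 1.94 m/s^2.

1.94 m/s^2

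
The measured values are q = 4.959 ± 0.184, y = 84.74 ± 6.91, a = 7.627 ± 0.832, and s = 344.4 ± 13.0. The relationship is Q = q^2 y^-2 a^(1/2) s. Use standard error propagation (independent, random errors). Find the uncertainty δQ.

Products/powers → add relative errors in quadrature, weighted by exponent:
  (2·δq/q)² = (2×0.0371)² = 0.00551;  (-2·δy/y)² = (-2×0.0815)² = 0.0266;  (½·δa/a)² = (0.5×0.109)² = 0.00297;  (1·δs/s)² = (1×0.0377)² = 0.00142
δQ/Q = √(0.0365) = 0.191
Q = 3.257, so δQ = 0.191 × 3.257 = 0.622.

0.622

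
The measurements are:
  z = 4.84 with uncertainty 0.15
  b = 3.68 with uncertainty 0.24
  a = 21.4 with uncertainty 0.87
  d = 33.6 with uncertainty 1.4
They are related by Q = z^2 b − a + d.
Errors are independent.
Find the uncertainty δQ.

Let p = z^2·b = 86.2. δp/p = √((2·δz/z)² + (1·δb/b)²) = √(0.00384 + 0.00425) = 0.0900, so δp = 7.76.
Q = p − a + d: δQ = √(δp² + δa² + δd²) = √(60.2 + 0.757 + 1.96) = 7.93

7.93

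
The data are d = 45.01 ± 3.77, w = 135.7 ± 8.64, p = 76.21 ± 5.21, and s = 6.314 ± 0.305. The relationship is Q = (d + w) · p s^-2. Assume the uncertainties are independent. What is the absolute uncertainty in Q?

44.7

Let u = d + w = 180.7. δu = √(δd² + δw²) = √(14.2 + 74.6) = 9.43, so δu/u = 0.0522.
Q is then a monomial in u, p, s:
δQ/Q = √((δu/u)² + (1·δp/p)² + (-2·δs/s)²) = √(0.00272 + 0.00467 + 0.00933) = 0.129
Q = 345.4, so δQ = 0.129 × 345.4 = 44.7.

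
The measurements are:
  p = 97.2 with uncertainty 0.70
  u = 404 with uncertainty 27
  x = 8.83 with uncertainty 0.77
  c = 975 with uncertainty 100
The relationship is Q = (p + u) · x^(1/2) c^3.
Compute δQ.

Let w = p + u = 501. δw = √(δp² + δu²) = √(0.490 + 729) = 27.0, so δw/w = 0.0539.
Q is then a monomial in w, x, c:
δQ/Q = √((δw/w)² + (½·δx/x)² + (3·δc/c)²) = √(0.00290 + 0.00190 + 0.0947) = 0.315
Q = 1.38e+12, so δQ = 0.315 × 1.38e+12 = 4.35e+11.

4.35e+11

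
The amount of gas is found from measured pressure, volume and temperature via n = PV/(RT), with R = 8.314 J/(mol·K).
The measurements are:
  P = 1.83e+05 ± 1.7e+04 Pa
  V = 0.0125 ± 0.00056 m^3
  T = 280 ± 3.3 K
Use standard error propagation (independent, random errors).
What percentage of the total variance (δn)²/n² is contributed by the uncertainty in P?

(δn/n)² = (1·δP/P)² + (1·δV/V)² + (-1·δT/T)²
  P term: (1×0.0929)² = 0.00863
  V term: (1×0.0448)² = 0.00201
  T term: (-1×0.0118)² = 0.000139
Total = 0.0108. Share from P = 0.00863/0.0108 = 0.801.

80.1%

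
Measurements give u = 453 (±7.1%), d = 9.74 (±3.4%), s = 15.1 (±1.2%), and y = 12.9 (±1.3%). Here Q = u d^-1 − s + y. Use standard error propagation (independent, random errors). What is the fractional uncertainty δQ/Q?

Let p = u·d^-1 = 46.5. δp/p = √((1·δu/u)² + (-1·δd/d)²) = √(0.00504 + 0.00116) = 0.0787, so δp = 3.66.
Q = p − s + y: δQ = √(δp² + δs² + δy²) = √(13.4 + 0.0328 + 0.0281) = 3.67
Q = 44.3, so δQ/Q = 3.67/44.3 = 0.0828.

0.0828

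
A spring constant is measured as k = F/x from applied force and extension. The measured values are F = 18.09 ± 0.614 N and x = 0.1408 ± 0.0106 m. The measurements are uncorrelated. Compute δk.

10.6 N/m

Relative error in a monomial: (δk/k)² = Σ (nᵢ · δxᵢ/xᵢ)².
  (1·δF/F)² = (1×0.0339)² = 0.00115;  (-1·δx/x)² = (-1×0.0753)² = 0.00567
δk/k = √(0.00682) = 0.0826
k = 128.5 N/m, so δk = 0.0826 × 128.5 = 10.6 N/m.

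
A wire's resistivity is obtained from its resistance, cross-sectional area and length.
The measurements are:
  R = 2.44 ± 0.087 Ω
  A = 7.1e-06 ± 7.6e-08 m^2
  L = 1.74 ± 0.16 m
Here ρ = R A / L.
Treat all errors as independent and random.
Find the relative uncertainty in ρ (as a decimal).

0.0992

Since ρ is a product/quotient, work with relative uncertainties:
  (1·δR/R)² = (1×0.0357)² = 0.00127;  (1·δA/A)² = (1×0.0107)² = 0.000115;  (-1·δL/L)² = (-1×0.0920)² = 0.00846
δρ/ρ = √(0.00984) = 0.0992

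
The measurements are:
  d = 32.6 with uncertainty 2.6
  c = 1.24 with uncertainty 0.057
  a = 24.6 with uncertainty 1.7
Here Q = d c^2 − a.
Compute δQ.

Let p = d·c^2 = 50.1. δp/p = √((1·δd/d)² + (2·δc/c)²) = √(0.00636 + 0.00845) = 0.122, so δp = 6.10.
Q = p − a: δQ = √(δp² + δa²) = √(37.2 + 2.89) = 6.33

6.33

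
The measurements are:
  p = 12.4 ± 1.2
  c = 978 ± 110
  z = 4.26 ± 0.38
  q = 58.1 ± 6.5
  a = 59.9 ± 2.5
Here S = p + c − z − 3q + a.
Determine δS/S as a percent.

12.8%

Absolute uncertainties add in quadrature for a linear combination:
  (δp)² = 1.44;  (δc)² = 12100;  (δz)² = 0.144;  (3·δq)² = 380;  (δa)² = 6.25
δS = √(12500) = 112
S = 872, so δS/S = 112/872 = 0.128.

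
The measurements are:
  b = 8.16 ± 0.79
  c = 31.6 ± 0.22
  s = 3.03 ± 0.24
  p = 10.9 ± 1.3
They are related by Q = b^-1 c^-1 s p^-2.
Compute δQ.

Products/powers → add relative errors in quadrature, weighted by exponent:
  (-1·δb/b)² = (-1×0.0968)² = 0.00937;  (-1·δc/c)² = (-1×0.00696)² = 4.85e-05;  (1·δs/s)² = (1×0.0792)² = 0.00627;  (-2·δp/p)² = (-2×0.119)² = 0.0569
δQ/Q = √(0.0726) = 0.269
Q = 9.89e-05, so δQ = 0.269 × 9.89e-05 = 2.66e-05.

2.66e-05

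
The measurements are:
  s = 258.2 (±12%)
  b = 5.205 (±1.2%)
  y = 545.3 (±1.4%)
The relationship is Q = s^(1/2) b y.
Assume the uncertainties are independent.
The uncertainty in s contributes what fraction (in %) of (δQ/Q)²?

(δQ/Q)² = (½·δs/s)² + (1·δb/b)² + (1·δy/y)²
  s term: (0.5×0.120)² = 0.00360
  b term: (1×0.0120)² = 0.000144
  y term: (1×0.0140)² = 0.000196
Total = 0.00394. Share from s = 0.00360/0.00394 = 0.914.

91.4%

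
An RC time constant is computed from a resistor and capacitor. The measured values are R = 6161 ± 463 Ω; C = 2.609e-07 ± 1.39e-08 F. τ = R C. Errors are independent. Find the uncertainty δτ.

Products/powers → add relative errors in quadrature, weighted by exponent:
  (1·δR/R)² = (1×0.0752)² = 0.00565;  (1·δC/C)² = (1×0.0533)² = 0.00284
δτ/τ = √(0.00849) = 0.0921
τ = 0.001607 s, so δτ = 0.0921 × 0.001607 = 0.000148 s.

0.000148 s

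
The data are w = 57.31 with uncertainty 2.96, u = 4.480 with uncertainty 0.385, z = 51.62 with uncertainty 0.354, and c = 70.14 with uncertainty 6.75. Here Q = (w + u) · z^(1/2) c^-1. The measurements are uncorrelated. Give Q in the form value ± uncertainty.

6.329 ± 0.682

Let h = w + u = 61.79. δh = √(δw² + δu²) = √(8.76 + 0.148) = 2.98, so δh/h = 0.0483.
Q is then a monomial in h, z, c:
δQ/Q = √((δh/h)² + (½·δz/z)² + (-1·δc/c)²) = √(0.00233 + 1.18e-05 + 0.00926) = 0.108
Q = 6.329, so δQ = 0.108 × 6.329 = 0.682.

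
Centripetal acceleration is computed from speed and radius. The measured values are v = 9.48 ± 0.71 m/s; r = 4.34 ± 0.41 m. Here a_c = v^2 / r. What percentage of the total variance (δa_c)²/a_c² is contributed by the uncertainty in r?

(δa_c/a_c)² = (2·δv/v)² + (-1·δr/r)²
  v term: (2×0.0749)² = 0.0224
  r term: (-1×0.0945)² = 0.00892
Total = 0.0314. Share from r = 0.00892/0.0314 = 0.285.

28.5%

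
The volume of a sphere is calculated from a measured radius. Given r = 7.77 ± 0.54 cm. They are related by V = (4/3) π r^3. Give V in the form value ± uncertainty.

1960 ± 410 cm^3

V ∝ r^3, so δV/V = |3| · δr/r = 3 × 0.0695 = 0.208.
V = 1960 cm^3, so δV = 0.208 × 1960 = 410 cm^3.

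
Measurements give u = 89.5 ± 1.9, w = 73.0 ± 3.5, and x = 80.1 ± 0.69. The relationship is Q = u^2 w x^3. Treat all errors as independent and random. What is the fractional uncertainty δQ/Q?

0.0691

Since Q is a product/quotient, work with relative uncertainties:
  (2·δu/u)² = (2×0.0212)² = 0.00180;  (1·δw/w)² = (1×0.0479)² = 0.00230;  (3·δx/x)² = (3×0.00861)² = 0.000668
δQ/Q = √(0.00477) = 0.0691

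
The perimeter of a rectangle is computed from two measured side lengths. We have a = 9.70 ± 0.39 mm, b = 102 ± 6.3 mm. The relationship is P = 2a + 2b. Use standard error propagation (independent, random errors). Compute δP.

12.6 mm

Sums and differences: (δP)² = Σ (cᵢ δxᵢ)².
  (2·δa)² = 0.608;  (2·δb)² = 159
δP = √(159) = 12.6 mm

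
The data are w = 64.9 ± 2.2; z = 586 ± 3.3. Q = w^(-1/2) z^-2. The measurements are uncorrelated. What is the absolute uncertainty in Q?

7.36e-09

Q is a product of powers, so relative uncertainties combine in quadrature:
  (−½·δw/w)² = (-0.5×0.0339)² = 0.000287;  (-2·δz/z)² = (-2×0.00563)² = 0.000127
δQ/Q = √(0.000414) = 0.0204
Q = 3.61e-07, so δQ = 0.0204 × 3.61e-07 = 7.36e-09.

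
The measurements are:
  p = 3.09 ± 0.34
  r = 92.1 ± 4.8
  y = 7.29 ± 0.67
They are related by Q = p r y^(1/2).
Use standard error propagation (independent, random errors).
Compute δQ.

Q is a product of powers, so relative uncertainties combine in quadrature:
  (1·δp/p)² = (1×0.110)² = 0.0121;  (1·δr/r)² = (1×0.0521)² = 0.00272;  (½·δy/y)² = (0.5×0.0919)² = 0.00211
δQ/Q = √(0.0169) = 0.130
Q = 768, so δQ = 0.130 × 768 = 100.0.

100.0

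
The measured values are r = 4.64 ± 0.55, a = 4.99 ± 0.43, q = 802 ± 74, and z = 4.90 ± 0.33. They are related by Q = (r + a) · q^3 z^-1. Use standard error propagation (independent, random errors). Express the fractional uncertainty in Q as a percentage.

29.4%

Let u = r + a = 9.63. δu = √(δr² + δa²) = √(0.303 + 0.185) = 0.698, so δu/u = 0.0725.
Q is then a monomial in u, q, z:
δQ/Q = √((δu/u)² + (3·δq/q)² + (-1·δz/z)²) = √(0.00526 + 0.0766 + 0.00454) = 0.294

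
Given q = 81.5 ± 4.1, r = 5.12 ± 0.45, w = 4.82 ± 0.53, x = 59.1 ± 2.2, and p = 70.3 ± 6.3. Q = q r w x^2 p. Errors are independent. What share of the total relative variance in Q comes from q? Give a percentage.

7.05%

(δQ/Q)² = (1·δq/q)² + (1·δr/r)² + (1·δw/w)² + (2·δx/x)² + (1·δp/p)²
  q term: (1×0.0503)² = 0.00253
  r term: (1×0.0879)² = 0.00772
  w term: (1×0.110)² = 0.0121
  x term: (2×0.0372)² = 0.00554
  p term: (1×0.0896)² = 0.00803
Total = 0.0359. Share from q = 0.00253/0.0359 = 0.0705.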